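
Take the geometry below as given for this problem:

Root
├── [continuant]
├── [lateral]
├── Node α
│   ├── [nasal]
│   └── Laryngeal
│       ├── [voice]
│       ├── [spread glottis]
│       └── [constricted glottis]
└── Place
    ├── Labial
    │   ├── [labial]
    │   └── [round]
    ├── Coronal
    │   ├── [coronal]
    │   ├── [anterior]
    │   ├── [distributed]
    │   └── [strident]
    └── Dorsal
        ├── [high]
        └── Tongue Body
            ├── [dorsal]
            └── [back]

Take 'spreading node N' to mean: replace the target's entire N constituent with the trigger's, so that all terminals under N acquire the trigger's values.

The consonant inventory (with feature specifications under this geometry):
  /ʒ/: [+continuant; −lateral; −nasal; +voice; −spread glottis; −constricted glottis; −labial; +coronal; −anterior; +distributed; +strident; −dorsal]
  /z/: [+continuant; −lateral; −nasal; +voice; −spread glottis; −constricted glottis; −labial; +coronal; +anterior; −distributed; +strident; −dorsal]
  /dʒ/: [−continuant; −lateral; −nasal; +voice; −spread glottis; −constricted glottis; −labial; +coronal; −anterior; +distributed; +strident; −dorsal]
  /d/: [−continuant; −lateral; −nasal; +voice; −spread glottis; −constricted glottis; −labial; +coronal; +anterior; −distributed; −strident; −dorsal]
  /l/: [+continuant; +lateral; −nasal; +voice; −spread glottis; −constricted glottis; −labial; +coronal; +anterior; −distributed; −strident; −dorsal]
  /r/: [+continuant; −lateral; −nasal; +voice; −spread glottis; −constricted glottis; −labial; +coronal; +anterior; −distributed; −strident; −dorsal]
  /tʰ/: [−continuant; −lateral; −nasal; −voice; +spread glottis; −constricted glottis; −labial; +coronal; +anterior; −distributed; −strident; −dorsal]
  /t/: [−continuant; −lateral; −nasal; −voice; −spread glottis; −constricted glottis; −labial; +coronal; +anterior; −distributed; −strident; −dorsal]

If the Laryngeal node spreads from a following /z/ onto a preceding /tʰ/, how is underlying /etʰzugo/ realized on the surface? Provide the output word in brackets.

[edzugo]

Laryngeal immediately or transitively dominates [voice], [spread glottis], [constricted glottis].
After delinking /tʰ/'s Laryngeal and linking /z/'s, the affected terminals become [+voice], [−spread glottis], [−constricted glottis]; [continuant], [lateral], [nasal], … (outside Laryngeal) are retained from /tʰ/.
The resulting bundle matches /d/ in the inventory; substituting it for /tʰ/ gives [edzugo].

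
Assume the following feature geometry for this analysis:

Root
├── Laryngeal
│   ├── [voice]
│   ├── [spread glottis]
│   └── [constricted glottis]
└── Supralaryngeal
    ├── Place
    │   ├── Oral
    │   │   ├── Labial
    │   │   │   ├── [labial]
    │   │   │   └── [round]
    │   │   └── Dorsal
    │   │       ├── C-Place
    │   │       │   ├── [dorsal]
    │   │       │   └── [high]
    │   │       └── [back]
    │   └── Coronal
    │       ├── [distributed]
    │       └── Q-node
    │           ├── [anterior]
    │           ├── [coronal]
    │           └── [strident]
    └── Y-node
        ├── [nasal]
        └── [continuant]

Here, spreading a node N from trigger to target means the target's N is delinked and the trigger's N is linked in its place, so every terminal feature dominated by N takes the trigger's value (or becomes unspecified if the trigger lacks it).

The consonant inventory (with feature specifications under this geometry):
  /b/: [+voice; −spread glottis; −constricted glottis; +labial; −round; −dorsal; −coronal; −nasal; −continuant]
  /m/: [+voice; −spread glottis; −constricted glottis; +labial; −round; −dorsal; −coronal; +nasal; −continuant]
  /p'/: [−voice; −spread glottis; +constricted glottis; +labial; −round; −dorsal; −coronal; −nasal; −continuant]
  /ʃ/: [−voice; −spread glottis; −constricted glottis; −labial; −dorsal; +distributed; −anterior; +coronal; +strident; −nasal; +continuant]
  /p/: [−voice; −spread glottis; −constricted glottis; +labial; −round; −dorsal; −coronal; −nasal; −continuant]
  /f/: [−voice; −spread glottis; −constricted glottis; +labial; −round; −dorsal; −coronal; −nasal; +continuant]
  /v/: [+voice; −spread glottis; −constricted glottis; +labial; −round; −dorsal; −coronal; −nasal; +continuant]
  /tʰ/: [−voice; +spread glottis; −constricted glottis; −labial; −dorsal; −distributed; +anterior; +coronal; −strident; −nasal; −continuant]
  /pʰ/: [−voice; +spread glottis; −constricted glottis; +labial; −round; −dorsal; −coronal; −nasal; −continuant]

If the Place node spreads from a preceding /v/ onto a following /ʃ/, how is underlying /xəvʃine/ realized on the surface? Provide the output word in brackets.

[xəvfine]

The Place node dominates the terminals [labial], [round], [dorsal], [high], [back], [distributed], [anterior], [coronal], [strident].
After delinking /ʃ/'s Place and linking /v/'s, the affected terminals become [+labial], [−round], [−dorsal], [−coronal]; [voice], [spread glottis], [constricted glottis], … (outside Place) are retained from /ʃ/.
The resulting bundle matches /f/ in the inventory; substituting it for /ʃ/ gives [xəvfine].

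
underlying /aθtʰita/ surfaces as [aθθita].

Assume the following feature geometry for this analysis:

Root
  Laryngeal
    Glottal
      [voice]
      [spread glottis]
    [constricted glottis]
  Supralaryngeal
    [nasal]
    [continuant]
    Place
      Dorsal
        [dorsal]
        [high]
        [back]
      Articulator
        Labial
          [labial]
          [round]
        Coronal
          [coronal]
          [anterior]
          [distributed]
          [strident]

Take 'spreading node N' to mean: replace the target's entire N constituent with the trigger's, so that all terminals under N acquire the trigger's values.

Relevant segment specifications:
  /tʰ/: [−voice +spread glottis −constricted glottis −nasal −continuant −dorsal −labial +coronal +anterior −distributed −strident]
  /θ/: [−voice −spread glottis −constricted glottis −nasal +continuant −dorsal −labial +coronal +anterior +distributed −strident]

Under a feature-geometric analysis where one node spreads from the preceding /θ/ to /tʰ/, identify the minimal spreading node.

Root

Comparing /tʰ/ with its surface form [θ], the features that change are [spread glottis], [continuant], [distributed].
In this geometry the lowest node dominating all of them is Root: every daughter of Root dominates only a proper subset, so no lower node suffices.
Spreading Root from /θ/ overwrites each of those terminals with /θ/'s values, yielding exactly [θ].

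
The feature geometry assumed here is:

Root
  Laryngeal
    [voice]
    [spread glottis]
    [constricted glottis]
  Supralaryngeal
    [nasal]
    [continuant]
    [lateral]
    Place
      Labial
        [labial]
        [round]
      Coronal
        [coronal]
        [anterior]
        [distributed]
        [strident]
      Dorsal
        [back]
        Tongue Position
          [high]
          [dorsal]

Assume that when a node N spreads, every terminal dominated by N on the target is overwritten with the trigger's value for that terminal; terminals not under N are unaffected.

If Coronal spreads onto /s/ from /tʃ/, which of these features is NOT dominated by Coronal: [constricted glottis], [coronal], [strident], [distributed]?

Under this geometry, Coronal contains [coronal], [anterior], [distributed], [strident].
[coronal], [strident], [distributed] all lie under Coronal, so they are overwritten when Coronal spreads.
[constricted glottis] is not within the Coronal subtree (it hangs from Laryngeal), so /s/'s [constricted glottis] value survives.

[constricted glottis]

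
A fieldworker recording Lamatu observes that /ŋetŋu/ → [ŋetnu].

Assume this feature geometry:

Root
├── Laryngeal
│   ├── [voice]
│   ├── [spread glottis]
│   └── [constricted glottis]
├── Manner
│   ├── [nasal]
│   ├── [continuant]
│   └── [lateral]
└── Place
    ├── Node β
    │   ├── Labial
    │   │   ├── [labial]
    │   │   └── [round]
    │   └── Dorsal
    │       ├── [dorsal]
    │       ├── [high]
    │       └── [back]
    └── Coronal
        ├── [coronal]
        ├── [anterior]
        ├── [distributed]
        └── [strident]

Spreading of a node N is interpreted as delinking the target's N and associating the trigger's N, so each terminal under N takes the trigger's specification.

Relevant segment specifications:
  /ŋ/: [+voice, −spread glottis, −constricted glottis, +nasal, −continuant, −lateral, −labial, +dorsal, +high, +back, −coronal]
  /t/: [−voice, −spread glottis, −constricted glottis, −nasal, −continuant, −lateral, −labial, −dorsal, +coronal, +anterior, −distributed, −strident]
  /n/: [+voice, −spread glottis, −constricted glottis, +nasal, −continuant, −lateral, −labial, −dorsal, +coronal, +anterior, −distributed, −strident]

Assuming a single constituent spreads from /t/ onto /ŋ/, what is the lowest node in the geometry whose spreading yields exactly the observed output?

Place

Feature comparison: [coronal], [anterior], [distributed], [strident], [dorsal], [high], [back] differ between /ŋ/ and [n]; the remaining terminals match.
The smallest constituent containing every changed terminal is Place — each of its daughters lacks at least one of the affected features.
Delinking /ŋ/'s Place and associating /t/'s Place gives precisely the feature bundle of [n].
[voice], [nasal] — on which /t/ differs from /ŋ/ — are unchanged, so Root cannot have spread; the constituent is no larger than Place.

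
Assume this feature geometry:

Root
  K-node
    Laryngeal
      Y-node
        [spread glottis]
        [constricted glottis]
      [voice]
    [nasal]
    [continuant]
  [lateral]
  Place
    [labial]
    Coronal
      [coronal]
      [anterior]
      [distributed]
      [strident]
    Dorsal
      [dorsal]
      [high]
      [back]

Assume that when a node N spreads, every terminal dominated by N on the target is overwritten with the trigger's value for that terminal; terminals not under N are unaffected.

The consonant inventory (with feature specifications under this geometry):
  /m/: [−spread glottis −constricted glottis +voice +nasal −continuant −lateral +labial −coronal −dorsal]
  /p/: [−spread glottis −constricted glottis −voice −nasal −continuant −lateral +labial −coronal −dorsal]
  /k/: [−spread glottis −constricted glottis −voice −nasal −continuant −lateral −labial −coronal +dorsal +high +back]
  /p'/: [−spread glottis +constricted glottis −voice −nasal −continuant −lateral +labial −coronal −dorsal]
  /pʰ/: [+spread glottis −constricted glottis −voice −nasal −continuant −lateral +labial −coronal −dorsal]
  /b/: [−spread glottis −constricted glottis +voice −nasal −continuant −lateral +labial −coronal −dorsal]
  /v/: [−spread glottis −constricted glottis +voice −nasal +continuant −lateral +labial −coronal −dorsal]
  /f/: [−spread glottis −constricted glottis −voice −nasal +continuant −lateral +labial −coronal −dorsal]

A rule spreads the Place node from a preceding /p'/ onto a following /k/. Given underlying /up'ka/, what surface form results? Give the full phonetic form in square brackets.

[up'pa]

The Place node dominates the terminals [labial], [coronal], [anterior], [distributed], [strident], [dorsal], [high], [back].
Spreading Place from /p'/ onto /k/ replaces those values with /p'/'s: [+labial], [−coronal], [−dorsal]. Features outside Place ([spread glottis], [constricted glottis], [voice], …) stay as in /k/.
Among the inventory, only /p/ has exactly this specification, giving the surface form [up'pa].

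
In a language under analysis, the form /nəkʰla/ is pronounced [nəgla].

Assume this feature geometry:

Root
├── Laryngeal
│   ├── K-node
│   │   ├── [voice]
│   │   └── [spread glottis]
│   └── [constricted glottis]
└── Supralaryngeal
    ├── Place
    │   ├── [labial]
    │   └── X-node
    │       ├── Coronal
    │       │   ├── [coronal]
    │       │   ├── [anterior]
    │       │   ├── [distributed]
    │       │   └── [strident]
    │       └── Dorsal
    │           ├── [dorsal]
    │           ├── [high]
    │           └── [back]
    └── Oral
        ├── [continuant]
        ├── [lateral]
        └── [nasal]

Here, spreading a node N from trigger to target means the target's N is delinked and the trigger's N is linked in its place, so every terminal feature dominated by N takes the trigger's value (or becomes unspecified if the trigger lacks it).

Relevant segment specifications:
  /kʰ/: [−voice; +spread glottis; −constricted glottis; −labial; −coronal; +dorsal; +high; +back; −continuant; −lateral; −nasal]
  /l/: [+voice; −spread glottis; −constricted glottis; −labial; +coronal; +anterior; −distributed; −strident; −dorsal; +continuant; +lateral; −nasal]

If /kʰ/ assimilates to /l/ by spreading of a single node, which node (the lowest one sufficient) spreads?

Comparing /kʰ/ with its surface form [g], the features that change are [voice], [spread glottis].
Tracing each changed feature up the tree, the paths first meet at K-node; any lower node misses at least one of them.
Spreading K-node from /l/ overwrites each of those terminals with /l/'s values, yielding exactly [g].
[dorsal], [lateral] stay as in /kʰ/ although /l/ differs there, so no node dominating them spread; among the remaining candidates K-node is the lowest that derives the output.

K-node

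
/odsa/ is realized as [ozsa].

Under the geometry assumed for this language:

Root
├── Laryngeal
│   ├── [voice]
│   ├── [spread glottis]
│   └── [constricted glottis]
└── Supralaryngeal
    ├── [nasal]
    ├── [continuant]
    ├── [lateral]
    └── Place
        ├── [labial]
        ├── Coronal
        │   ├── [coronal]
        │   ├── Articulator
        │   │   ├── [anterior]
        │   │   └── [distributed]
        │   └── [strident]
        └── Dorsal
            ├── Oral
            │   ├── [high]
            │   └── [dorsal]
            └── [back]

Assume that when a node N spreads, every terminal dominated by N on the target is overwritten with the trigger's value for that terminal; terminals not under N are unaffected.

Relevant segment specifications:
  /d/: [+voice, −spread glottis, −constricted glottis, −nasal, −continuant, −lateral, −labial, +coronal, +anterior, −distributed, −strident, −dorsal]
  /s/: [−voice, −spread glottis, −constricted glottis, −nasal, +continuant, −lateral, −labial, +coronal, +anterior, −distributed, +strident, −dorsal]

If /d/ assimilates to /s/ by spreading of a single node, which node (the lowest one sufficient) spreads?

/d/ and [z] differ in [continuant], [strident]; every other specified feature is identical.
These terminals are all dominated by Supralaryngeal, and no proper subconstituent of Supralaryngeal covers them all; Supralaryngeal is their lowest common ancestor.
If Supralaryngeal spreads, every terminal under it takes /s/'s value, producing [z] as observed.
Since [voice] is preserved even though /s/ disagrees there, no node above Supralaryngeal spread.

Supralaryngeal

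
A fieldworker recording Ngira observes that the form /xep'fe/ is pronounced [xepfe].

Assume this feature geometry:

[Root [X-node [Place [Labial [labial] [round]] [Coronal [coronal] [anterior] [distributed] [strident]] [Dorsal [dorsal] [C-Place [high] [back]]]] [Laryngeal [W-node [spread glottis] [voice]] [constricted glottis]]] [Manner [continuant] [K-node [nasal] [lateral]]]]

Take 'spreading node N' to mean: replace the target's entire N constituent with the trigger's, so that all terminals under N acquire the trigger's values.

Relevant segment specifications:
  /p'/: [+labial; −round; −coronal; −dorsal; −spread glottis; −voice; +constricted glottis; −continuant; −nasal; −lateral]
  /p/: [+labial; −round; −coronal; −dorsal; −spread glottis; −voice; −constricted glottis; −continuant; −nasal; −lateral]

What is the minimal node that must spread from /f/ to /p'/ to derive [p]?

[constricted glottis]

Feature comparison: [constricted glottis] differs between /p'/ and [p]; the remaining terminals match.
With a single altered terminal, the smallest constituent that could spread is that terminal — [constricted glottis].
[continuant] stays as in /p'/ although /f/ differs there, so no node dominating it spread; among the remaining candidates [constricted glottis] is the lowest that derives the output.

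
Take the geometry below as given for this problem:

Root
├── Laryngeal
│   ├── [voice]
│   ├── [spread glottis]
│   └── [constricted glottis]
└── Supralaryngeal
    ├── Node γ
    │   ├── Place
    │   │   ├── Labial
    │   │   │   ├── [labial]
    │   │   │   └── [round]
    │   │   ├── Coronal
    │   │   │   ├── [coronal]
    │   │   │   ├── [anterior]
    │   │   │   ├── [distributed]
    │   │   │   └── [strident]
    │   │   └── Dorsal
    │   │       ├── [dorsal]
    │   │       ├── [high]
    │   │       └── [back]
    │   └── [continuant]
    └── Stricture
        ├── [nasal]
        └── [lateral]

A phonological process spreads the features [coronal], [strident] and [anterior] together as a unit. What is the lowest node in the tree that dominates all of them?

[coronal] is immediately dominated by Coronal.
[strident] is immediately dominated by Coronal.
[anterior] is immediately dominated by Coronal.
These paths first converge at Coronal; no daughter of Coronal dominates all 3 features, so Coronal is the minimal constituent.

Coronal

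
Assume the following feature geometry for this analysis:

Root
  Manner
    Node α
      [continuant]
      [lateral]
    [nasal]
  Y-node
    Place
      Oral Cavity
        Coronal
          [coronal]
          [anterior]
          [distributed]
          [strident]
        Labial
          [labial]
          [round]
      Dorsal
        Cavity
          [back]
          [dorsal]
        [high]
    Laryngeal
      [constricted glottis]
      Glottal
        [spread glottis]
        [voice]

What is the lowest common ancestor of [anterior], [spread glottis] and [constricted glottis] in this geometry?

Y-node

[anterior] is immediately dominated by Coronal.
[spread glottis] is immediately dominated by Glottal.
[constricted glottis] is immediately dominated by Laryngeal.
The lowest node appearing on every path is Y-node; each proper daughter of Y-node fails to dominate at least one of the listed features.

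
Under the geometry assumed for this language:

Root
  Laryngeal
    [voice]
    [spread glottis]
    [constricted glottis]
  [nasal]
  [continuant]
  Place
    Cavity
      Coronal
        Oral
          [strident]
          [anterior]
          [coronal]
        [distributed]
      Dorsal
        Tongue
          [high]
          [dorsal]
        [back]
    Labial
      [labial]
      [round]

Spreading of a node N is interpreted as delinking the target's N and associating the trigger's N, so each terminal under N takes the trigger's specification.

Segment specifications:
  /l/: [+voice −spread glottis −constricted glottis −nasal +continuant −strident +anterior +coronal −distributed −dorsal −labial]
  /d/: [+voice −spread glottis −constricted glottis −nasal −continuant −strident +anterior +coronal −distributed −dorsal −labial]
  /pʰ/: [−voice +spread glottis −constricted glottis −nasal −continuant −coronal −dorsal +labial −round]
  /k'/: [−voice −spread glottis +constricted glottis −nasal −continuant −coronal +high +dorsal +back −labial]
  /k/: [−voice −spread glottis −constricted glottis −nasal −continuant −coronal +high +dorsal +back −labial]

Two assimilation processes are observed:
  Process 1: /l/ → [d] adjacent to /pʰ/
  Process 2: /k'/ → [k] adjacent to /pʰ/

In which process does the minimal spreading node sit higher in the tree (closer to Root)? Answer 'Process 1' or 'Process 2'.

Process 1

Process 1: the feature that changes is [continuant]; the minimal node is [continuant] (depth 1).
Process 2: the feature that changes is [constricted glottis]; the minimal node is [constricted glottis] (depth 2).
[continuant] (depth 1) sits above [constricted glottis] (depth 2), making Process 1 the one with the higher spreading node.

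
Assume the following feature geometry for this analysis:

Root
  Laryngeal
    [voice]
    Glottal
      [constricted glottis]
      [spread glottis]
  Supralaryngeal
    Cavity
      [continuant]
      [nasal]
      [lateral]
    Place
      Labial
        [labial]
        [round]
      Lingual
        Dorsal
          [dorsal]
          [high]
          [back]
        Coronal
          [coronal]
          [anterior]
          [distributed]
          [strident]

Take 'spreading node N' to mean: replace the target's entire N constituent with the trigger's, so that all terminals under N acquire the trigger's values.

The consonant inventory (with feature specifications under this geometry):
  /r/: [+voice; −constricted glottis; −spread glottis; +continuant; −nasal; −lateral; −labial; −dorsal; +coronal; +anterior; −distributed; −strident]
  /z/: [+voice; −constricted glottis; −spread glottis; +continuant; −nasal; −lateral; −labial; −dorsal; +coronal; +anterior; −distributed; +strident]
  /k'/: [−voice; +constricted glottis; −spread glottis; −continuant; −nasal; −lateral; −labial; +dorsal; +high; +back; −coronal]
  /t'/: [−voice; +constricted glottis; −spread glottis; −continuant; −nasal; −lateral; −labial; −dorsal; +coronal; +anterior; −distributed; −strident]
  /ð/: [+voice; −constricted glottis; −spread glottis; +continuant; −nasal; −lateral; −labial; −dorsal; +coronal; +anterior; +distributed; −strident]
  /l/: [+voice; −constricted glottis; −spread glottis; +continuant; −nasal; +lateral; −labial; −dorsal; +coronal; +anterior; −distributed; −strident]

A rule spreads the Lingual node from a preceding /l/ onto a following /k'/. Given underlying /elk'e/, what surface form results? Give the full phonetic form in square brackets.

[elt'e]

The Lingual node dominates the terminals [dorsal], [high], [back], [coronal], [anterior], [distributed], [strident].
After delinking /k'/'s Lingual and linking /l/'s, the affected terminals become [−dorsal], [+coronal], [+anterior], [−distributed], [−strident]; [voice], [constricted glottis], [spread glottis], … (outside Lingual) are retained from /k'/.
Among the inventory, only /t'/ has exactly this specification, giving the surface form [elt'e].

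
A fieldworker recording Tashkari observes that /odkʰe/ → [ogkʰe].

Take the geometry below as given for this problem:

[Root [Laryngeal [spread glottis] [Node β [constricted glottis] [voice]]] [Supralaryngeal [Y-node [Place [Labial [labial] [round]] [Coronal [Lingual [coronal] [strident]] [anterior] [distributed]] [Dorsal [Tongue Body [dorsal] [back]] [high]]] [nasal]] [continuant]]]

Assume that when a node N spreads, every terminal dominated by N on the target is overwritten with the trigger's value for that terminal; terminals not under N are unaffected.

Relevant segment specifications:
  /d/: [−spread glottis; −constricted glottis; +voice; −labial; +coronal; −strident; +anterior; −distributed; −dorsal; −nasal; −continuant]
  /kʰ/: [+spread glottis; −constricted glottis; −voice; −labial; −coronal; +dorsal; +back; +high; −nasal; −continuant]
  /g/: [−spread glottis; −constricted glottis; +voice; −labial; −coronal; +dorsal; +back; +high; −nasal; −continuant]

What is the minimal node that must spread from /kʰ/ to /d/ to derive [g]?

Place

Feature comparison: [coronal], [anterior], [distributed], [strident], [dorsal], [high], [back] differ between /d/ and [g]; the remaining terminals match.
The smallest constituent containing every changed terminal is Place — each of its daughters lacks at least one of the affected features.
Delinking /d/'s Place and associating /kʰ/'s Place gives precisely the feature bundle of [g].
[voice], [spread glottis] stay as in /d/ although /kʰ/ differs there, so no node dominating them spread; among the remaining candidates Place is the lowest that derives the output.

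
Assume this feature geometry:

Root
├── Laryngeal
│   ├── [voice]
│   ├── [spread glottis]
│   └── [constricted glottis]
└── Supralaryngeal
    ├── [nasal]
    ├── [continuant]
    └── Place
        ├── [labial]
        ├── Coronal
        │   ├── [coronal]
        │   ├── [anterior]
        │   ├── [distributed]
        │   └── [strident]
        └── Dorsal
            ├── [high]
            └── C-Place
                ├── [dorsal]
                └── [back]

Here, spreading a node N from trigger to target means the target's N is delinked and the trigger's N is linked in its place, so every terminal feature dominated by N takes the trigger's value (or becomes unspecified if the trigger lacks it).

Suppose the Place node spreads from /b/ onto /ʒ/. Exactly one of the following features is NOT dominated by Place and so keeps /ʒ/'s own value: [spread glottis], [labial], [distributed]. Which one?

Place dominates exactly [labial], [coronal], [anterior], [distributed], [strident], [high], [dorsal], [back].
Spreading Place replaces [distributed], [labial] with the trigger's values, since each sits inside the Place constituent.
But [spread glottis] is a dependent of Laryngeal, outside Place; it is therefore untouched by the spreading.

[spread glottis]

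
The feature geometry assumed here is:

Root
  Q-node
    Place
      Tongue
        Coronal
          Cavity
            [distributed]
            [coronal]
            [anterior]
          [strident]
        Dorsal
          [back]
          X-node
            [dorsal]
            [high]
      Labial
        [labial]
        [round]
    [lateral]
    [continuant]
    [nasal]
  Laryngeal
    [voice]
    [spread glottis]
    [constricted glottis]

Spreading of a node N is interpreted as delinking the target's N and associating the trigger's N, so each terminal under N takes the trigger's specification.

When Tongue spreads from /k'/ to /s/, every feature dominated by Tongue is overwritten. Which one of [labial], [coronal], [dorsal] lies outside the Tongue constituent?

[labial]

The terminals dominated by Tongue are [distributed], [coronal], [anterior], [strident], [back], [dorsal], [high].
[coronal], [dorsal] all lie under Tongue, so they are overwritten when Tongue spreads.
[labial] attaches under Labial, not under Tongue, so /s/ retains its own value for [labial].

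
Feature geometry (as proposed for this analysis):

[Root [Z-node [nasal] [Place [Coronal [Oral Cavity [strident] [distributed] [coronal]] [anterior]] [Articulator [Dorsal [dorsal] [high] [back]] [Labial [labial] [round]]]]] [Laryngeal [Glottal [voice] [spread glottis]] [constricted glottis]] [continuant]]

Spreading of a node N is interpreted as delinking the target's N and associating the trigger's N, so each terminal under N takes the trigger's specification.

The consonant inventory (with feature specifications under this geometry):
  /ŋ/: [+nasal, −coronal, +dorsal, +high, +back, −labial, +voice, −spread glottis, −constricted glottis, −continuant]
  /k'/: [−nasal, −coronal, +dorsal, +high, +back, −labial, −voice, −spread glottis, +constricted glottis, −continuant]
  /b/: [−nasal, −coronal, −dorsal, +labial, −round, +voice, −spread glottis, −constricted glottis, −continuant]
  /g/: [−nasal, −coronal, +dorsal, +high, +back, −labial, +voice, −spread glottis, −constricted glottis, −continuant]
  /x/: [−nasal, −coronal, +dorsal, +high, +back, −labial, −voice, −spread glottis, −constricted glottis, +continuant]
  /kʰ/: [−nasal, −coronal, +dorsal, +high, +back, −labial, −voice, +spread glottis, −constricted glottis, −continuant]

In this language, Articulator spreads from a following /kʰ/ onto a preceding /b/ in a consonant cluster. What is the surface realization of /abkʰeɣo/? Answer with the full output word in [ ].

[agkʰeɣo]

Articulator immediately or transitively dominates [dorsal], [high], [back], [labial], [round].
Spreading Articulator from /kʰ/ onto /b/ replaces those values with /kʰ/'s: [+dorsal], [+high], [+back], [−labial]. Features outside Articulator ([nasal], [coronal], [voice], …) stay as in /b/.
The resulting bundle matches /g/ in the inventory; substituting it for /b/ gives [agkʰeɣo].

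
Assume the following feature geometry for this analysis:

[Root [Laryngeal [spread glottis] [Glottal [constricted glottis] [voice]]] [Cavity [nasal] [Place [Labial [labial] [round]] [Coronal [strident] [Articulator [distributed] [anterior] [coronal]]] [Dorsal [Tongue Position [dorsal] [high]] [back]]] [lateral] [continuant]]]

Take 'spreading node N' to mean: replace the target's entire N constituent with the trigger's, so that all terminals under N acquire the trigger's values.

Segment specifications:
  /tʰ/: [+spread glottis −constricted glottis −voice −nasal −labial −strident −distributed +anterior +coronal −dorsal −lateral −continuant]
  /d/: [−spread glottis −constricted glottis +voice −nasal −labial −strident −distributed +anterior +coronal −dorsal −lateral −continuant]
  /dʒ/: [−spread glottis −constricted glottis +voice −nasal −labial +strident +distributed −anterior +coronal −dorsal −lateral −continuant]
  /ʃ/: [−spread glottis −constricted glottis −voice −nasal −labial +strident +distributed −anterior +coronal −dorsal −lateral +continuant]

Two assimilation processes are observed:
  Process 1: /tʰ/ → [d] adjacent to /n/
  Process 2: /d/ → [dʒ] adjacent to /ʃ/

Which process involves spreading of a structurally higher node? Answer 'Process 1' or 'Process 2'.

Process 1

Process 1: the features that change are [voice], [spread glottis]; the minimal node is Laryngeal (depth 1).
Process 2 alters [anterior], [distributed], [strident]; the lowest common ancestor is Coronal (depth 3 from Root).
Laryngeal is closer to Root than Coronal, so Process 1 spreads the higher node.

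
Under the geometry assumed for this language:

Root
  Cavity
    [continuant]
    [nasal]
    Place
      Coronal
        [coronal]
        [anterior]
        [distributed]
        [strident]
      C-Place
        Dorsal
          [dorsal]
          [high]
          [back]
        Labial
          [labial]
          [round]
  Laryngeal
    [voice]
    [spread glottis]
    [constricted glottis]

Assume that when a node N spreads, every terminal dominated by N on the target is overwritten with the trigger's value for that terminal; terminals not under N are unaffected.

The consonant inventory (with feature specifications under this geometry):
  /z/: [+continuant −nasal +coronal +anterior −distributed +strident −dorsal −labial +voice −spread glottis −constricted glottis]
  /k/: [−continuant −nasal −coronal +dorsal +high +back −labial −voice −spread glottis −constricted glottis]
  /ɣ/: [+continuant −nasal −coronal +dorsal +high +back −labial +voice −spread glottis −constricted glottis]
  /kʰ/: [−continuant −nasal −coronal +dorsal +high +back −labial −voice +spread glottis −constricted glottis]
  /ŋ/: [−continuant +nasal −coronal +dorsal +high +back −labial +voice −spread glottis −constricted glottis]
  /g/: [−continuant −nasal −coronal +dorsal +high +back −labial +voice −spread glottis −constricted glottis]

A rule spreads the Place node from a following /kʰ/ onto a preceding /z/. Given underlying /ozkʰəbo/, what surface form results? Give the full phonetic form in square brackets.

Place immediately or transitively dominates [coronal], [anterior], [distributed], [strident], [dorsal], [high], [back], [labial], [round].
After delinking /z/'s Place and linking /kʰ/'s, the affected terminals become [−coronal], [+dorsal], [+high], [+back], [−labial]; [continuant], [nasal], [voice], … (outside Place) are retained from /z/.
This feature bundle is that of [ɣ], so /ozkʰəbo/ surfaces as [oɣkʰəbo].

[oɣkʰəbo]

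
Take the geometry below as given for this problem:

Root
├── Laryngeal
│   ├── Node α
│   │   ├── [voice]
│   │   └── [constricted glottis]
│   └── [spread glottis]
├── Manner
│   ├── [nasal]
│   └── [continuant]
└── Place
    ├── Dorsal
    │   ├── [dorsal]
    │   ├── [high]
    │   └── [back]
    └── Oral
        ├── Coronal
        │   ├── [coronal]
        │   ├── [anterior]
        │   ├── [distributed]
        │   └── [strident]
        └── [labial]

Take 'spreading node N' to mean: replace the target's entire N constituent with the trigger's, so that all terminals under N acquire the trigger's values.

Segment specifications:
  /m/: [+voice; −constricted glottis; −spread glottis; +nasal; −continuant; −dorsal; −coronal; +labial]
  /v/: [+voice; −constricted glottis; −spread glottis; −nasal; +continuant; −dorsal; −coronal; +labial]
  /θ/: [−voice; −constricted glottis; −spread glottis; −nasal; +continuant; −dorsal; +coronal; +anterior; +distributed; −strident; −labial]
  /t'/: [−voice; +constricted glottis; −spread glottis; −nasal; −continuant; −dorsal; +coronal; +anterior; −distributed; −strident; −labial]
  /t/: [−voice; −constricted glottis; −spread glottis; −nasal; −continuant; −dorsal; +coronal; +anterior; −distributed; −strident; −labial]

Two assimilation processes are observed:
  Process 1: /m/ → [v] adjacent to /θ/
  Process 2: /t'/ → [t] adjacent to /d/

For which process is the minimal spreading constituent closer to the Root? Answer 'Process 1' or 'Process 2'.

Process 1 alters [nasal], [continuant]; the lowest common ancestor is Manner (depth 1 from Root).
Process 2 alters [constricted glottis]; the lowest dominating node is [constricted glottis] (depth 3 from Root).
Depth 1 < depth 3; Process 1 involves the structurally higher constituent Manner.

Process 1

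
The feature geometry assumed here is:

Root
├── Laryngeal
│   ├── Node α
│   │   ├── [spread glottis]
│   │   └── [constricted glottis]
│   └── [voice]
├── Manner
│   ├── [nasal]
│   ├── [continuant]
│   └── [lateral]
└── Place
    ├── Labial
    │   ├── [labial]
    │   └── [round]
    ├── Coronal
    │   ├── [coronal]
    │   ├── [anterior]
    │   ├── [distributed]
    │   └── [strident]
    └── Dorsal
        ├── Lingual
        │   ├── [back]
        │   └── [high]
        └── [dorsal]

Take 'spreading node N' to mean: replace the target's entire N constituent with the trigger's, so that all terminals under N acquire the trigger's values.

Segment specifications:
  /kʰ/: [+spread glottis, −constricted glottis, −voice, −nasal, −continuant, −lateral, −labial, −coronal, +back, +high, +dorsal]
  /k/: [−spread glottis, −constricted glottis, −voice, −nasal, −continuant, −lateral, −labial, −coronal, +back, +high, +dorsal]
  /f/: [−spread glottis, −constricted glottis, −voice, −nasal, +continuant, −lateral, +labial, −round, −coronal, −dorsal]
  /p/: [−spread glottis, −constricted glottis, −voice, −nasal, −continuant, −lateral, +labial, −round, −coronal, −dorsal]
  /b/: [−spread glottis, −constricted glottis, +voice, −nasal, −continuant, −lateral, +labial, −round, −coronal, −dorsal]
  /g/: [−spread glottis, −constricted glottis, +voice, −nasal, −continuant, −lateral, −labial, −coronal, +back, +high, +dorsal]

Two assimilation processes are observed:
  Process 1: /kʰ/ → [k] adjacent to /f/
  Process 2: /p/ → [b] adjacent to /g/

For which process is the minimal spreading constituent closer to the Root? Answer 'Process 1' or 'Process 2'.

Process 2

Process 1: the feature that changes is [spread glottis]; the minimal node is [spread glottis] (depth 3).
Process 2 alters [voice]; the lowest dominating node is [voice] (depth 2 from Root).
[voice] (depth 2) sits above [spread glottis] (depth 3), making Process 2 the one with the higher spreading node.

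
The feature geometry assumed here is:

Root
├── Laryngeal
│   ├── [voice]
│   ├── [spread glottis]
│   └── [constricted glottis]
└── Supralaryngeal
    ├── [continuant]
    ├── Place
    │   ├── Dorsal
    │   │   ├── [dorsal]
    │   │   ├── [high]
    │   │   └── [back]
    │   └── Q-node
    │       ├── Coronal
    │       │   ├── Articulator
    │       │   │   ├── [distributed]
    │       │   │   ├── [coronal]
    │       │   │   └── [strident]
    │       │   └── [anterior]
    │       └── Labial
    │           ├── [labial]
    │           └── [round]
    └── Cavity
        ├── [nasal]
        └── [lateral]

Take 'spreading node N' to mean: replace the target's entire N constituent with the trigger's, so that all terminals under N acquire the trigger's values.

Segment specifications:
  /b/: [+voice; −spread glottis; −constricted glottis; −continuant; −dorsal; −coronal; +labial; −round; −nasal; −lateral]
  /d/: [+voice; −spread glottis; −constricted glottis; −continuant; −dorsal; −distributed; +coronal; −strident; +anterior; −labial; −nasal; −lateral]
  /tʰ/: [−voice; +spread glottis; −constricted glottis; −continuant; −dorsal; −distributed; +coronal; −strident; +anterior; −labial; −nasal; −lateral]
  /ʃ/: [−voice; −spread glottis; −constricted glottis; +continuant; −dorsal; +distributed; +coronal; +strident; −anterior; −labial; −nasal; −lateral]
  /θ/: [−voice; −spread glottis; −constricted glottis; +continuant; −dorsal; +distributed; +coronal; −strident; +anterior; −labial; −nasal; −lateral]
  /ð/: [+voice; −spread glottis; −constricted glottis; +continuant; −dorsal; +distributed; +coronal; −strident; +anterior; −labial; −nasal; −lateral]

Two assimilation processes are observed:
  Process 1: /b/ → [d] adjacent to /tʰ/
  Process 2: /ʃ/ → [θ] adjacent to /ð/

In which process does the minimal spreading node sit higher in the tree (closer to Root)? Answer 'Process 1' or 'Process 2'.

Process 1

Process 1: the features that change are [labial], [round], [coronal], [anterior], [distributed], [strident]; the minimal node is Q-node (depth 3).
Process 2: the features that change are [anterior], [strident]; the minimal node is Coronal (depth 4).
Q-node (depth 3) sits above Coronal (depth 4), making Process 1 the one with the higher spreading node.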